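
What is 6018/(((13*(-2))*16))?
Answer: -3009/208 ≈ -14.466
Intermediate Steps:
6018/(((13*(-2))*16)) = 6018/((-26*16)) = 6018/(-416) = 6018*(-1/416) = -3009/208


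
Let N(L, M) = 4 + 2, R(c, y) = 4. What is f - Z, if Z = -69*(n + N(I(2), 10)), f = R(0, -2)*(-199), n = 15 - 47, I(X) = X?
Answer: -2590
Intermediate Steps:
N(L, M) = 6
n = -32
f = -796 (f = 4*(-199) = -796)
Z = 1794 (Z = -69*(-32 + 6) = -69*(-26) = 1794)
f - Z = -796 - 1*1794 = -796 - 1794 = -2590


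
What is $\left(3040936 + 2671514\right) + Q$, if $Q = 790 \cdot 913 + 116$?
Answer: $6433836$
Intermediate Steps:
$Q = 721386$ ($Q = 721270 + 116 = 721386$)
$\left(3040936 + 2671514\right) + Q = \left(3040936 + 2671514\right) + 721386 = 5712450 + 721386 = 6433836$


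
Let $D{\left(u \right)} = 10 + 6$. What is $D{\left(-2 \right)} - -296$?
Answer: $312$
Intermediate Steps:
$D{\left(u \right)} = 16$
$D{\left(-2 \right)} - -296 = 16 - -296 = 16 + 296 = 312$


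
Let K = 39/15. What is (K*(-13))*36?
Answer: -6084/5 ≈ -1216.8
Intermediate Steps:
K = 13/5 (K = 39*(1/15) = 13/5 ≈ 2.6000)
(K*(-13))*36 = ((13/5)*(-13))*36 = -169/5*36 = -6084/5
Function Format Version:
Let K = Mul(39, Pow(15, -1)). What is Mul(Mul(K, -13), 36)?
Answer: Rational(-6084, 5) ≈ -1216.8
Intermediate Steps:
K = Rational(13, 5) (K = Mul(39, Rational(1, 15)) = Rational(13, 5) ≈ 2.6000)
Mul(Mul(K, -13), 36) = Mul(Mul(Rational(13, 5), -13), 36) = Mul(Rational(-169, 5), 36) = Rational(-6084, 5)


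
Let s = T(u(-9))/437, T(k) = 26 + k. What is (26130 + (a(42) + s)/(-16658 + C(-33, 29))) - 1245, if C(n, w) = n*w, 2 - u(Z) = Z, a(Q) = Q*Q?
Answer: 38311572454/1539551 ≈ 24885.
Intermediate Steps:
a(Q) = Q²
u(Z) = 2 - Z
s = 37/437 (s = (26 + (2 - 1*(-9)))/437 = (26 + (2 + 9))*(1/437) = (26 + 11)*(1/437) = 37*(1/437) = 37/437 ≈ 0.084668)
(26130 + (a(42) + s)/(-16658 + C(-33, 29))) - 1245 = (26130 + (42² + 37/437)/(-16658 - 33*29)) - 1245 = (26130 + (1764 + 37/437)/(-16658 - 957)) - 1245 = (26130 + (770905/437)/(-17615)) - 1245 = (26130 + (770905/437)*(-1/17615)) - 1245 = (26130 - 154181/1539551) - 1245 = 40228313449/1539551 - 1245 = 38311572454/1539551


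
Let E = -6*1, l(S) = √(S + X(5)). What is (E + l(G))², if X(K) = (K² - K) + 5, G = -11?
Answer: (6 - √14)² ≈ 5.1001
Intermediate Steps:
X(K) = 5 + K² - K
l(S) = √(25 + S) (l(S) = √(S + (5 + 5² - 1*5)) = √(S + (5 + 25 - 5)) = √(S + 25) = √(25 + S))
E = -6
(E + l(G))² = (-6 + √(25 - 11))² = (-6 + √14)²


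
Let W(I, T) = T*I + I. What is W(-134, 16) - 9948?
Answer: -12226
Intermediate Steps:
W(I, T) = I + I*T (W(I, T) = I*T + I = I + I*T)
W(-134, 16) - 9948 = -134*(1 + 16) - 9948 = -134*17 - 9948 = -2278 - 9948 = -12226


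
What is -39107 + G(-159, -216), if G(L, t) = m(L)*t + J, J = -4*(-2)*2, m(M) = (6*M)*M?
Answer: -32803267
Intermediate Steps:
m(M) = 6*M²
J = 16 (J = 8*2 = 16)
G(L, t) = 16 + 6*t*L² (G(L, t) = (6*L²)*t + 16 = 6*t*L² + 16 = 16 + 6*t*L²)
-39107 + G(-159, -216) = -39107 + (16 + 6*(-216)*(-159)²) = -39107 + (16 + 6*(-216)*25281) = -39107 + (16 - 32764176) = -39107 - 32764160 = -32803267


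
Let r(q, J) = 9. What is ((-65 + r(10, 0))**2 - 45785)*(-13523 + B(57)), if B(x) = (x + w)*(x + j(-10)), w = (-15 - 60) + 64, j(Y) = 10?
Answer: 445298209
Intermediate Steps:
w = -11 (w = -75 + 64 = -11)
B(x) = (-11 + x)*(10 + x) (B(x) = (x - 11)*(x + 10) = (-11 + x)*(10 + x))
((-65 + r(10, 0))**2 - 45785)*(-13523 + B(57)) = ((-65 + 9)**2 - 45785)*(-13523 + (-110 + 57**2 - 1*57)) = ((-56)**2 - 45785)*(-13523 + (-110 + 3249 - 57)) = (3136 - 45785)*(-13523 + 3082) = -42649*(-10441) = 445298209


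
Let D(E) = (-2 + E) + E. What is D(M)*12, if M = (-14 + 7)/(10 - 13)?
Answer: 32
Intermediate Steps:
M = 7/3 (M = -7/(-3) = -7*(-⅓) = 7/3 ≈ 2.3333)
D(E) = -2 + 2*E
D(M)*12 = (-2 + 2*(7/3))*12 = (-2 + 14/3)*12 = (8/3)*12 = 32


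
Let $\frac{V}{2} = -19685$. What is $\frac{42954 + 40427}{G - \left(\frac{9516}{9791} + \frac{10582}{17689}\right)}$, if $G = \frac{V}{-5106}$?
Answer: $\frac{36867886912877307}{2715049315357} \approx 13579.0$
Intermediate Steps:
$V = -39370$ ($V = 2 \left(-19685\right) = -39370$)
$G = \frac{19685}{2553}$ ($G = - \frac{39370}{-5106} = \left(-39370\right) \left(- \frac{1}{5106}\right) = \frac{19685}{2553} \approx 7.7105$)
$\frac{42954 + 40427}{G - \left(\frac{9516}{9791} + \frac{10582}{17689}\right)} = \frac{42954 + 40427}{\frac{19685}{2553} - \left(\frac{9516}{9791} + \frac{10582}{17689}\right)} = \frac{83381}{\frac{19685}{2553} - \frac{271936886}{173192999}} = \frac{83381}{\frac{2715049315357}{442161726447}} = 83381 \cdot \frac{442161726447}{2715049315357} = \frac{36867886912877307}{2715049315357}$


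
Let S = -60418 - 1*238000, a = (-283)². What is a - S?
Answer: 378507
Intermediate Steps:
a = 80089
S = -298418 (S = -60418 - 238000 = -298418)
a - S = 80089 - 1*(-298418) = 80089 + 298418 = 378507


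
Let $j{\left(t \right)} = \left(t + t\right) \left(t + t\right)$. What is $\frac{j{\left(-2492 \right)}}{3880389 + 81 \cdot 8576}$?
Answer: $\frac{279104}{51405} \approx 5.4295$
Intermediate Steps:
$j{\left(t \right)} = 4 t^{2}$ ($j{\left(t \right)} = 2 t 2 t = 4 t^{2}$)
$\frac{j{\left(-2492 \right)}}{3880389 + 81 \cdot 8576} = \frac{4 \left(-2492\right)^{2}}{3880389 + 81 \cdot 8576} = \frac{4 \cdot 6210064}{3880389 + 694656} = \frac{24840256}{4575045} = 24840256 \cdot \frac{1}{4575045} = \frac{279104}{51405}$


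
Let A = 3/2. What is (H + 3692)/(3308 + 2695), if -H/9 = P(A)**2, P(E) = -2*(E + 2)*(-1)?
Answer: 3251/6003 ≈ 0.54156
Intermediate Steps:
A = 3/2 (A = 3*(1/2) = 3/2 ≈ 1.5000)
P(E) = 4 + 2*E (P(E) = -2*(2 + E)*(-1) = (-4 - 2*E)*(-1) = 4 + 2*E)
H = -441 (H = -9*(4 + 2*(3/2))**2 = -9*(4 + 3)**2 = -9*7**2 = -9*49 = -441)
(H + 3692)/(3308 + 2695) = (-441 + 3692)/(3308 + 2695) = 3251/6003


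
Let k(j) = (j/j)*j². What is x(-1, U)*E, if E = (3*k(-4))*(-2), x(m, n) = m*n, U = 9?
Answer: 864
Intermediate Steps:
k(j) = j² (k(j) = 1*j² = j²)
E = -96 (E = (3*(-4)²)*(-2) = (3*16)*(-2) = 48*(-2) = -96)
x(-1, U)*E = -1*9*(-96) = -9*(-96) = 864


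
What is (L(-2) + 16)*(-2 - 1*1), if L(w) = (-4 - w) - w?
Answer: -48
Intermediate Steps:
L(w) = -4 - 2*w
(L(-2) + 16)*(-2 - 1*1) = ((-4 - 2*(-2)) + 16)*(-2 - 1*1) = ((-4 + 4) + 16)*(-2 - 1) = (0 + 16)*(-3) = 16*(-3) = -48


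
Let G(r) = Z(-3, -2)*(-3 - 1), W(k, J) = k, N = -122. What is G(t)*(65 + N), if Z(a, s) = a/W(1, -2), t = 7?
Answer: -684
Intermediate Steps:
Z(a, s) = a (Z(a, s) = a/1 = a*1 = a)
G(r) = 12 (G(r) = -3*(-3 - 1) = -3*(-4) = 12)
G(t)*(65 + N) = 12*(65 - 122) = 12*(-57) = -684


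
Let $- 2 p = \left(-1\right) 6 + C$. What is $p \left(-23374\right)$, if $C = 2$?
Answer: $-46748$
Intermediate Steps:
$p = 2$ ($p = - \frac{\left(-1\right) 6 + 2}{2} = - \frac{-6 + 2}{2} = \left(- \frac{1}{2}\right) \left(-4\right) = 2$)
$p \left(-23374\right) = 2 \left(-23374\right) = -46748$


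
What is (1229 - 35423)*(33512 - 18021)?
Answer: -529699254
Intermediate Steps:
(1229 - 35423)*(33512 - 18021) = -34194*15491 = -529699254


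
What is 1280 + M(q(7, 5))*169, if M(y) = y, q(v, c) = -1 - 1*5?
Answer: 266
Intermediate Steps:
q(v, c) = -6 (q(v, c) = -1 - 5 = -6)
1280 + M(q(7, 5))*169 = 1280 - 6*169 = 1280 - 1014 = 266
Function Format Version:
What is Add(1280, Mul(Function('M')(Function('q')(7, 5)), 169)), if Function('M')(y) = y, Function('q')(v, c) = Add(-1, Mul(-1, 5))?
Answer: 266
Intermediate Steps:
Function('q')(v, c) = -6 (Function('q')(v, c) = Add(-1, -5) = -6)
Add(1280, Mul(Function('M')(Function('q')(7, 5)), 169)) = Add(1280, Mul(-6, 169)) = Add(1280, -1014) = 266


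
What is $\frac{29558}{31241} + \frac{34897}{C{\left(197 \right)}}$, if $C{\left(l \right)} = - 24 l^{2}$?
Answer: $\frac{26440576951}{29098367256} \approx 0.90866$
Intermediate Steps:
$\frac{29558}{31241} + \frac{34897}{C{\left(197 \right)}} = \frac{29558}{31241} + \frac{34897}{\left(-24\right) 197^{2}} = 29558 \cdot \frac{1}{31241} + \frac{34897}{\left(-24\right) 38809} = \frac{29558}{31241} + \frac{34897}{-931416} = \frac{29558}{31241} + 34897 \left(- \frac{1}{931416}\right) = \frac{29558}{31241} - \frac{34897}{931416} = \frac{26440576951}{29098367256}$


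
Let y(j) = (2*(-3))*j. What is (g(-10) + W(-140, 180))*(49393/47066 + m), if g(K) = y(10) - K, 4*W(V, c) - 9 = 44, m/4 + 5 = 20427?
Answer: -565182189747/188264 ≈ -3.0021e+6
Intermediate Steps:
m = 81688 (m = -20 + 4*20427 = -20 + 81708 = 81688)
y(j) = -6*j
W(V, c) = 53/4 (W(V, c) = 9/4 + (¼)*44 = 9/4 + 11 = 53/4)
g(K) = -60 - K (g(K) = -6*10 - K = -60 - K)
(g(-10) + W(-140, 180))*(49393/47066 + m) = ((-60 - 1*(-10)) + 53/4)*(49393/47066 + 81688) = ((-60 + 10) + 53/4)*(49393*(1/47066) + 81688) = (-50 + 53/4)*(49393/47066 + 81688) = -147/4*3844776801/47066 = -565182189747/188264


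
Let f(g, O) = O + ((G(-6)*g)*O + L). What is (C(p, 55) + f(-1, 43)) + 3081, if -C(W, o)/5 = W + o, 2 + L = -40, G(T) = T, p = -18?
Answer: 3155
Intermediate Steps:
L = -42 (L = -2 - 40 = -42)
f(g, O) = -42 + O - 6*O*g (f(g, O) = O + ((-6*g)*O - 42) = O + (-6*O*g - 42) = O + (-42 - 6*O*g) = -42 + O - 6*O*g)
C(W, o) = -5*W - 5*o (C(W, o) = -5*(W + o) = -5*W - 5*o)
(C(p, 55) + f(-1, 43)) + 3081 = ((-5*(-18) - 5*55) + (-42 + 43 - 6*43*(-1))) + 3081 = ((90 - 275) + (-42 + 43 + 258)) + 3081 = (-185 + 259) + 3081 = 74 + 3081 = 3155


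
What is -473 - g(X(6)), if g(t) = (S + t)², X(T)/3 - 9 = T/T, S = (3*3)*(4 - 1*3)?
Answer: -1994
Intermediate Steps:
S = 9 (S = 9*(4 - 3) = 9*1 = 9)
X(T) = 30 (X(T) = 27 + 3*(T/T) = 27 + 3*1 = 27 + 3 = 30)
g(t) = (9 + t)²
-473 - g(X(6)) = -473 - (9 + 30)² = -473 - 1*39² = -473 - 1*1521 = -473 - 1521 = -1994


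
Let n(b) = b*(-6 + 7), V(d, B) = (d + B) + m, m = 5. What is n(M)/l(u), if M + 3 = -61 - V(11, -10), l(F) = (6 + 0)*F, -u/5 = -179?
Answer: -7/537 ≈ -0.013035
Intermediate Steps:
u = 895 (u = -5*(-179) = 895)
l(F) = 6*F
V(d, B) = 5 + B + d (V(d, B) = (d + B) + 5 = (B + d) + 5 = 5 + B + d)
M = -70 (M = -3 + (-61 - (5 - 10 + 11)) = -3 + (-61 - 1*6) = -3 + (-61 - 6) = -3 - 67 = -70)
n(b) = b (n(b) = b*1 = b)
n(M)/l(u) = -70/(6*895) = -70/5370 = -70*1/5370 = -7/537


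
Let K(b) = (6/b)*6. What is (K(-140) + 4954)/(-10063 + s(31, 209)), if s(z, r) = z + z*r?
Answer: -173381/124355 ≈ -1.3942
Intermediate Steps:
s(z, r) = z + r*z
K(b) = 36/b
(K(-140) + 4954)/(-10063 + s(31, 209)) = (36/(-140) + 4954)/(-10063 + 31*(1 + 209)) = (36*(-1/140) + 4954)/(-10063 + 31*210) = (-9/35 + 4954)/(-10063 + 6510) = (173381/35)/(-3553) = (173381/35)*(-1/3553) = -173381/124355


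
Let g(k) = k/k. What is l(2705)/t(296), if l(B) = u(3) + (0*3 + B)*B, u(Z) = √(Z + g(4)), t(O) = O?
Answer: 7317027/296 ≈ 24720.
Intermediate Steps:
g(k) = 1
u(Z) = √(1 + Z) (u(Z) = √(Z + 1) = √(1 + Z))
l(B) = 2 + B² (l(B) = √(1 + 3) + (0*3 + B)*B = √4 + (0 + B)*B = 2 + B*B = 2 + B²)
l(2705)/t(296) = (2 + 2705²)/296 = (2 + 7317025)*(1/296) = 7317027*(1/296) = 7317027/296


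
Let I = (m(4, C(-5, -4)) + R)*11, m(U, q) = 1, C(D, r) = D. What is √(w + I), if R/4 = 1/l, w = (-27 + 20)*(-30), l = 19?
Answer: √80617/19 ≈ 14.944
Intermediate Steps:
w = 210 (w = -7*(-30) = 210)
R = 4/19 ≈ 0.21053
I = 253/19 (I = (1 + 4/19)*11 = (23/19)*11 = 253/19 ≈ 13.316)
√(w + I) = √(210 + 253/19) = √(4243/19) = √80617/19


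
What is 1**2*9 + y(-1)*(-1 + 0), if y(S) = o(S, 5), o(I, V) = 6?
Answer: 3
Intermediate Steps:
y(S) = 6
1**2*9 + y(-1)*(-1 + 0) = 1**2*9 + 6*(-1 + 0) = 1*9 + 6*(-1) = 9 - 6 = 3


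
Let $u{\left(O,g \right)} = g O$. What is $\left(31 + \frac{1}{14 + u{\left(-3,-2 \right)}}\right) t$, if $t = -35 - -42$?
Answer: $\frac{4347}{20} \approx 217.35$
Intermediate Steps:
$u{\left(O,g \right)} = O g$
$t = 7$ ($t = -35 + 42 = 7$)
$\left(31 + \frac{1}{14 + u{\left(-3,-2 \right)}}\right) t = \left(31 + \frac{1}{14 - -6}\right) 7 = \left(31 + \frac{1}{14 + 6}\right) 7 = \left(31 + \frac{1}{20}\right) 7 = \frac{621}{20} \cdot 7 = \frac{4347}{20}$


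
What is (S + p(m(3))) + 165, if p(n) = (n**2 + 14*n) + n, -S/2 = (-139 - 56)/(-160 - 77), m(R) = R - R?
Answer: 12905/79 ≈ 163.35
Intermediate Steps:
m(R) = 0
S = -130/79 (S = -2*(-139 - 56)/(-160 - 77) = -(-390)/(-237) = -(-390)*(-1)/237 = -2*65/79 = -130/79 ≈ -1.6456)
p(n) = n**2 + 15*n
(S + p(m(3))) + 165 = (-130/79 + 0*(15 + 0)) + 165 = (-130/79 + 0*15) + 165 = (-130/79 + 0) + 165 = -130/79 + 165 = 12905/79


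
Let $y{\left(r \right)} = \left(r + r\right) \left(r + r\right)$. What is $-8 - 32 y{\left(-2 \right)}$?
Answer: $-520$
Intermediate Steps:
$y{\left(r \right)} = 4 r^{2}$ ($y{\left(r \right)} = 2 r 2 r = 4 r^{2}$)
$-8 - 32 y{\left(-2 \right)} = -8 - 32 \cdot 4 \left(-2\right)^{2} = -8 - 32 \cdot 4 \cdot 4 = -8 - 512 = -520$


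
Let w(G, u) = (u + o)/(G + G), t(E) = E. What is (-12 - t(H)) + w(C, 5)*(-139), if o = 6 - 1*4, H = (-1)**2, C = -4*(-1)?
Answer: -1077/8 ≈ -134.63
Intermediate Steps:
C = 4
H = 1
o = 2 (o = 6 - 4 = 2)
w(G, u) = (2 + u)/(2*G) (w(G, u) = (u + 2)/(G + G) = (2 + u)/((2*G)) = (2 + u)*(1/(2*G)) = (2 + u)/(2*G))
(-12 - t(H)) + w(C, 5)*(-139) = (-12 - 1*1) + ((1/2)*(2 + 5)/4)*(-139) = (-12 - 1) + ((1/2)*(1/4)*7)*(-139) = -13 + (7/8)*(-139) = -13 - 973/8 = -1077/8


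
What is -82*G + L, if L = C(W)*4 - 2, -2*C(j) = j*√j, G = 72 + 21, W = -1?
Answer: -7628 + 2*I ≈ -7628.0 + 2.0*I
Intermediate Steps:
G = 93
C(j) = -j^(3/2)/2 (C(j) = -j*√j/2 = -j^(3/2)/2)
L = -2 + 2*I (L = -(-1)*I/2*4 - 2 = (I/2)*4 - 2 = 2*I - 2 = -2 + 2*I ≈ -2.0 + 2.0*I)
-82*G + L = -82*93 + (-2 + 2*I) = -7626 + (-2 + 2*I) = -7628 + 2*I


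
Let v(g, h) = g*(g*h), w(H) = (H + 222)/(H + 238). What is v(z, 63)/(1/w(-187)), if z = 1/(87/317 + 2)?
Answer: 1507335/180353 ≈ 8.3577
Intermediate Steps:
w(H) = (222 + H)/(238 + H)
z = 317/721 (z = 1/(87*(1/317) + 2) = 1/(87/317 + 2) = 1/(721/317) = 317/721 ≈ 0.43967)
v(g, h) = h*g**2
v(z, 63)/(1/w(-187)) = (63*(317/721)**2)/(1/((222 - 187)/(238 - 187))) = (63*(100489/519841))/(1/(35/51)) = 904401/(74263*(1/((1/51)*35))) = 904401/(74263*(1/(35/51))) = 904401/(74263*(51/35)) = (904401/74263)*(35/51) = 1507335/180353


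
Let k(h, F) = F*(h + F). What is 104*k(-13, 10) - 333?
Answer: -3453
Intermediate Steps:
k(h, F) = F*(F + h)
104*k(-13, 10) - 333 = 104*(10*(10 - 13)) - 333 = 104*(10*(-3)) - 333 = 104*(-30) - 333 = -3120 - 333 = -3453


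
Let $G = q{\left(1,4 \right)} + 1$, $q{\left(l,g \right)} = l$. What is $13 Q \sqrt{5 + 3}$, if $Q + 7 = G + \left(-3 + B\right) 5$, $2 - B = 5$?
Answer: $- 910 \sqrt{2} \approx -1286.9$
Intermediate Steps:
$B = -3$ ($B = 2 - 5 = -3$)
$G = 2$ ($G = 1 + 1 = 2$)
$Q = -35$ ($Q = -7 + \left(2 + \left(-3 - 3\right) 5\right) = -7 + \left(2 - 30\right) = -7 - 28 = -35$)
$13 Q \sqrt{5 + 3} = 13 \left(-35\right) \sqrt{5 + 3} = - 455 \sqrt{8} = - 455 \cdot 2 \sqrt{2} = - 910 \sqrt{2}$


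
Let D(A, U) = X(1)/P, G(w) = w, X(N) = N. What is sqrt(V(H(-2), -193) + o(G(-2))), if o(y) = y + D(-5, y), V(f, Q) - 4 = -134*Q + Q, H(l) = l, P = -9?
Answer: sqrt(231038)/3 ≈ 160.22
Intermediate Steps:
D(A, U) = -1/9 (D(A, U) = 1/(-9) = 1*(-1/9) = -1/9)
V(f, Q) = 4 - 133*Q (V(f, Q) = 4 + (-134*Q + Q) = 4 - 133*Q)
o(y) = -1/9 + y (o(y) = y - 1/9 = -1/9 + y)
sqrt(V(H(-2), -193) + o(G(-2))) = sqrt((4 - 133*(-193)) + (-1/9 - 2)) = sqrt((4 + 25669) - 19/9) = sqrt(25673 - 19/9) = sqrt(231038/9) = sqrt(231038)/3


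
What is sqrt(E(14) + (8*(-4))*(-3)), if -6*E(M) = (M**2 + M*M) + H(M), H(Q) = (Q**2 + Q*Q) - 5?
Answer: I*sqrt(1218)/6 ≈ 5.8166*I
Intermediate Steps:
H(Q) = -5 + 2*Q**2 (H(Q) = (Q**2 + Q**2) - 5 = 2*Q**2 - 5 = -5 + 2*Q**2)
E(M) = 5/6 - 2*M**2/3 (E(M) = -((M**2 + M*M) + (-5 + 2*M**2))/6 = -((M**2 + M**2) + (-5 + 2*M**2))/6 = -(2*M**2 + (-5 + 2*M**2))/6 = -(-5 + 4*M**2)/6 = 5/6 - 2*M**2/3)
sqrt(E(14) + (8*(-4))*(-3)) = sqrt((5/6 - 2/3*14**2) + (8*(-4))*(-3)) = sqrt((5/6 - 2/3*196) - 32*(-3)) = sqrt((5/6 - 392/3) + 96) = sqrt(-779/6 + 96) = sqrt(-203/6) = I*sqrt(1218)/6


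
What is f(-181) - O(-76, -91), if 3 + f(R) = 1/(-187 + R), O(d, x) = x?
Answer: 32383/368 ≈ 87.997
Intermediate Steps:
f(R) = -3 + 1/(-187 + R)
f(-181) - O(-76, -91) = (562 - 3*(-181))/(-187 - 181) - 1*(-91) = (562 + 543)/(-368) + 91 = -1/368*1105 + 91 = -1105/368 + 91 = 32383/368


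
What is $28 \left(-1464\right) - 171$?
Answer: $-41163$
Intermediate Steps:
$28 \left(-1464\right) - 171 = -40992 - 171 = -41163$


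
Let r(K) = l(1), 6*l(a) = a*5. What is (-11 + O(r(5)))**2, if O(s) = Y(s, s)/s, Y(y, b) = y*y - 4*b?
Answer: 7225/36 ≈ 200.69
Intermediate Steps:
Y(y, b) = y**2 - 4*b
l(a) = 5*a/6 (l(a) = (a*5)/6 = (5*a)/6 = 5*a/6)
r(K) = 5/6 (r(K) = (5/6)*1 = 5/6)
O(s) = (s**2 - 4*s)/s
(-11 + O(r(5)))**2 = (-11 + (-4 + 5/6))**2 = (-11 - 19/6)**2 = (-85/6)**2 = 7225/36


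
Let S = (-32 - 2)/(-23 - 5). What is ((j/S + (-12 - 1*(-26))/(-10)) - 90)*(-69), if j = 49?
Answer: 299391/85 ≈ 3522.2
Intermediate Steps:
S = 17/14 (S = -34/(-28) = -34*(-1/28) = 17/14 ≈ 1.2143)
((j/S + (-12 - 1*(-26))/(-10)) - 90)*(-69) = ((49/(17/14) + (-12 - 1*(-26))/(-10)) - 90)*(-69) = ((49*(14/17) + (-12 + 26)*(-⅒)) - 90)*(-69) = ((686/17 + 14*(-⅒)) - 90)*(-69) = ((686/17 - 7/5) - 90)*(-69) = (3311/85 - 90)*(-69) = -4339/85*(-69) = 299391/85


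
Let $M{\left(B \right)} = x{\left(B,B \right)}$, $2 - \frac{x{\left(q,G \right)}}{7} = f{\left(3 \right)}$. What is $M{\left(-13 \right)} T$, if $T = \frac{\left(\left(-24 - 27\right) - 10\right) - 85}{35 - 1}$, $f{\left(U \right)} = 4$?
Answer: $\frac{1022}{17} \approx 60.118$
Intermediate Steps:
$x{\left(q,G \right)} = -14$ ($x{\left(q,G \right)} = 14 - 28 = -14$)
$M{\left(B \right)} = -14$
$T = - \frac{73}{17}$ ($T = \frac{\left(-51 - 10\right) - 85}{34} = \left(-61 - 85\right) \frac{1}{34} = \left(-146\right) \frac{1}{34} = - \frac{73}{17} \approx -4.2941$)
$M{\left(-13 \right)} T = \left(-14\right) \left(- \frac{73}{17}\right) = \frac{1022}{17}$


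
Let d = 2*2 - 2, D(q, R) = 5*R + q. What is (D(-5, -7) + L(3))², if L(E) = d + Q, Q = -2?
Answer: 1600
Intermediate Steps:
D(q, R) = q + 5*R
d = 2 (d = 4 - 2 = 2)
L(E) = 0 (L(E) = 2 - 2 = 0)
(D(-5, -7) + L(3))² = ((-5 + 5*(-7)) + 0)² = ((-5 - 35) + 0)² = (-40 + 0)² = (-40)² = 1600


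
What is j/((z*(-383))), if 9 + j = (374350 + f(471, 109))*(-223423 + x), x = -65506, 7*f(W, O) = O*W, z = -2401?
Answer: -771957324044/6437081 ≈ -1.1992e+5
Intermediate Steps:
f(W, O) = O*W/7 (f(W, O) = (O*W)/7 = O*W/7)
j = -771957324044/7 (j = -9 + (374350 + (⅐)*109*471)*(-223423 - 65506) = -9 + (374350 + 51339/7)*(-288929) = -9 + (2671789/7)*(-288929) = -9 - 771957323981/7 = -771957324044/7 ≈ -1.1028e+11)
j/((z*(-383))) = -771957324044/(7*((-2401*(-383)))) = -771957324044/7/919583 = -771957324044/7*1/919583 = -771957324044/6437081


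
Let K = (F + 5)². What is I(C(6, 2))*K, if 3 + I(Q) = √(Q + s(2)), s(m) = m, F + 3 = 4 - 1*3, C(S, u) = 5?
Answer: -27 + 9*√7 ≈ -3.1882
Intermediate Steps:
F = -2 (F = -3 + (4 - 1*3) = -3 + (4 - 3) = -3 + 1 = -2)
I(Q) = -3 + √(2 + Q) (I(Q) = -3 + √(Q + 2) = -3 + √(2 + Q))
K = 9 (K = (-2 + 5)² = 3² = 9)
I(C(6, 2))*K = (-3 + √(2 + 5))*9 = (-3 + √7)*9 = -27 + 9*√7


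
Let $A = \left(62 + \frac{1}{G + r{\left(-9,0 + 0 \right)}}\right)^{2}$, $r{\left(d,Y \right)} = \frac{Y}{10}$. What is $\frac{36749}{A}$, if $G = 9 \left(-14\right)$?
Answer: $\frac{583427124}{61011721} \approx 9.5625$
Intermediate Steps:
$r{\left(d,Y \right)} = \frac{Y}{10}$ ($r{\left(d,Y \right)} = Y \frac{1}{10} = \frac{Y}{10}$)
$G = -126$
$A = \frac{61011721}{15876}$ ($A = \left(62 + \frac{1}{-126 + \frac{0 + 0}{10}}\right)^{2} = \left(62 + \frac{1}{-126 + \frac{1}{10} \cdot 0}\right)^{2} = \left(62 + \frac{1}{-126 + 0}\right)^{2} = \left(62 + \frac{1}{-126}\right)^{2} = \left(62 - \frac{1}{126}\right)^{2} = \left(\frac{7811}{126}\right)^{2} = \frac{61011721}{15876} \approx 3843.0$)
$\frac{36749}{A} = \frac{36749}{\frac{61011721}{15876}} = 36749 \cdot \frac{15876}{61011721} = \frac{583427124}{61011721}$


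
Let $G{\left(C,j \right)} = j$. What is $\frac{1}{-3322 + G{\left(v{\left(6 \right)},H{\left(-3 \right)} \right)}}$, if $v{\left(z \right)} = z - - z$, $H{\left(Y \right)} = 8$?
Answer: $- \frac{1}{3314} \approx -0.00030175$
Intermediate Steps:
$v{\left(z \right)} = 2 z$ ($v{\left(z \right)} = z + z = 2 z$)
$\frac{1}{-3322 + G{\left(v{\left(6 \right)},H{\left(-3 \right)} \right)}} = \frac{1}{-3322 + 8} = \frac{1}{-3314} = - \frac{1}{3314}$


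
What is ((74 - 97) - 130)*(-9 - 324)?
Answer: 50949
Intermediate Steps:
((74 - 97) - 130)*(-9 - 324) = (-23 - 130)*(-333) = -153*(-333) = 50949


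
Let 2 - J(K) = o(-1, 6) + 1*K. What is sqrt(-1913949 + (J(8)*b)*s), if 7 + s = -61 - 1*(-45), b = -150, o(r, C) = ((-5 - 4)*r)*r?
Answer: 3*I*sqrt(211511) ≈ 1379.7*I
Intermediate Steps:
o(r, C) = -9*r**2 (o(r, C) = (-9*r)*r = -9*r**2)
J(K) = 11 - K (J(K) = 2 - (-9*(-1)**2 + 1*K) = 2 - (-9*1 + K) = 2 - (-9 + K) = 2 + (9 - K) = 11 - K)
s = -23 (s = -7 + (-61 - 1*(-45)) = -7 + (-61 + 45) = -7 - 16 = -23)
sqrt(-1913949 + (J(8)*b)*s) = sqrt(-1913949 + ((11 - 1*8)*(-150))*(-23)) = sqrt(-1913949 + ((11 - 8)*(-150))*(-23)) = sqrt(-1913949 + (3*(-150))*(-23)) = sqrt(-1913949 - 450*(-23)) = sqrt(-1913949 + 10350) = sqrt(-1903599) = 3*I*sqrt(211511)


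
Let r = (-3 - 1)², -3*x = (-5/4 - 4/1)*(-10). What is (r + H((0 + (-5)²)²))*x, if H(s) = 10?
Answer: -455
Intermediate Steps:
x = -35/2 (x = -(-5/4 - 4/1)*(-10)/3 = -(-5*¼ - 4*1)*(-10)/3 = -(-5/4 - 4)*(-10)/3 = -(-7)*(-10)/4 = -⅓*105/2 = -35/2 ≈ -17.500)
r = 16 (r = (-4)² = 16)
(r + H((0 + (-5)²)²))*x = (16 + 10)*(-35/2) = 26*(-35/2) = -455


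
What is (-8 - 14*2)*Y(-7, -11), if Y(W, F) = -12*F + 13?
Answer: -5220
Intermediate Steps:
Y(W, F) = 13 - 12*F
(-8 - 14*2)*Y(-7, -11) = (-8 - 14*2)*(13 - 12*(-11)) = (-8 - 28)*(13 + 132) = -36*145 = -5220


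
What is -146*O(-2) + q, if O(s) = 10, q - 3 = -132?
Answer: -1589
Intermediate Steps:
q = -129 (q = 3 - 132 = -129)
-146*O(-2) + q = -146*10 - 129 = -1460 - 129 = -1589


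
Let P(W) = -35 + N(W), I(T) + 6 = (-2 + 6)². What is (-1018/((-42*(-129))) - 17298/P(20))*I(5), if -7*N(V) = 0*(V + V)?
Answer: 13383562/2709 ≈ 4940.4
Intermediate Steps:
N(V) = 0 (N(V) = -0*(V + V) = -0*2*V = -⅐*0 = 0)
I(T) = 10 (I(T) = -6 + (-2 + 6)² = -6 + 4² = -6 + 16 = 10)
P(W) = -35 (P(W) = -35 + 0 = -35)
(-1018/((-42*(-129))) - 17298/P(20))*I(5) = (-1018/((-42*(-129))) - 17298/(-35))*10 = (-1018/5418 - 17298*(-1/35))*10 = (-1018*1/5418 + 17298/35)*10 = (-509/2709 + 17298/35)*10 = (6691781/13545)*10 = 13383562/2709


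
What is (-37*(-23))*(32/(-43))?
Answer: -27232/43 ≈ -633.30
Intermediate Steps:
(-37*(-23))*(32/(-43)) = 851*(32*(-1/43)) = 851*(-32/43) = -27232/43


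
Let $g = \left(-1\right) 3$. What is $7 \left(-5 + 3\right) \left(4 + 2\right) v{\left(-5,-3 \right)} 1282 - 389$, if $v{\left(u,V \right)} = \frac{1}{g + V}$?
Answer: $17559$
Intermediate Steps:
$g = -3$
$v{\left(u,V \right)} = \frac{1}{-3 + V}$
$7 \left(-5 + 3\right) \left(4 + 2\right) v{\left(-5,-3 \right)} 1282 - 389 = \frac{7 \left(-5 + 3\right) \left(4 + 2\right)}{-3 - 3} \cdot 1282 - 389 = \frac{7 \left(\left(-2\right) 6\right)}{-6} \cdot 1282 - 389 = 7 \left(-12\right) \left(- \frac{1}{6}\right) 1282 - 389 = \left(-84\right) \left(- \frac{1}{6}\right) 1282 - 389 = 14 \cdot 1282 - 389 = 17948 - 389 = 17559$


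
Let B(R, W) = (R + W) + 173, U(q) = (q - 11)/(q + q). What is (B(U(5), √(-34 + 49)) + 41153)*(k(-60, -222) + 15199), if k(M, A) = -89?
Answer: 624426794 + 15110*√15 ≈ 6.2449e+8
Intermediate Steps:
U(q) = (-11 + q)/(2*q) (U(q) = (-11 + q)/((2*q)) = (-11 + q)*(1/(2*q)) = (-11 + q)/(2*q))
B(R, W) = 173 + R + W
(B(U(5), √(-34 + 49)) + 41153)*(k(-60, -222) + 15199) = ((173 + (½)*(-11 + 5)/5 + √(-34 + 49)) + 41153)*(-89 + 15199) = ((173 + (½)*(⅕)*(-6) + √15) + 41153)*15110 = ((173 - ⅗ + √15) + 41153)*15110 = ((862/5 + √15) + 41153)*15110 = (206627/5 + √15)*15110 = 624426794 + 15110*√15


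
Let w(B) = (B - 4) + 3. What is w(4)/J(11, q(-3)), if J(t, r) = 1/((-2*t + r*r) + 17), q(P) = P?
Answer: 12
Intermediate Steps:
w(B) = -1 + B (w(B) = (-4 + B) + 3 = -1 + B)
J(t, r) = 1/(17 + r² - 2*t) (J(t, r) = 1/((-2*t + r²) + 17) = 1/((r² - 2*t) + 17) = 1/(17 + r² - 2*t))
w(4)/J(11, q(-3)) = (-1 + 4)/(1/(17 + (-3)² - 2*11)) = 3/(1/(17 + 9 - 22)) = 3/(1/4) = 3/(¼) = 3*4 = 12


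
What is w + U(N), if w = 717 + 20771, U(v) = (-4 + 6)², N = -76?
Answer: 21492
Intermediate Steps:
U(v) = 4 (U(v) = 2² = 4)
w = 21488
w + U(N) = 21488 + 4 = 21492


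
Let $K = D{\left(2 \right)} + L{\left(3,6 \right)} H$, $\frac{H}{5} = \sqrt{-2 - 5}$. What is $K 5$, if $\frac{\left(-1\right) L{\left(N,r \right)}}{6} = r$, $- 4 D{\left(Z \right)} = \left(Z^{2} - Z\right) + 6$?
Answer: $-10 - 900 i \sqrt{7} \approx -10.0 - 2381.2 i$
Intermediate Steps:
$H = 5 i \sqrt{7}$ ($H = 5 \sqrt{-2 - 5} = 5 \sqrt{-7} = 5 i \sqrt{7} \approx 13.229 i$)
$D{\left(Z \right)} = - \frac{3}{2} - \frac{Z^{2}}{4} + \frac{Z}{4}$ ($D{\left(Z \right)} = - \frac{\left(Z^{2} - Z\right) + 6}{4} = - \frac{6 + Z^{2} - Z}{4} = - \frac{3}{2} - \frac{Z^{2}}{4} + \frac{Z}{4}$)
$L{\left(N,r \right)} = - 6 r$
$K = -2 - 180 i \sqrt{7}$ ($K = \left(- \frac{3}{2} - \frac{2^{2}}{4} + \frac{1}{4} \cdot 2\right) + \left(-6\right) 6 \cdot 5 i \sqrt{7} = \left(- \frac{3}{2} - 1 + \frac{1}{2}\right) - 36 \cdot 5 i \sqrt{7} = \left(- \frac{3}{2} - 1 + \frac{1}{2}\right) - 180 i \sqrt{7} = -2 - 180 i \sqrt{7} \approx -2.0 - 476.24 i$)
$K 5 = \left(-2 - 180 i \sqrt{7}\right) 5 = -10 - 900 i \sqrt{7}$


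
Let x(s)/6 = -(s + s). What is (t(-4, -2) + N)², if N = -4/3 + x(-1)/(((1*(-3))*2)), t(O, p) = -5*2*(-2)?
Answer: 2500/9 ≈ 277.78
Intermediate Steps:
x(s) = -12*s (x(s) = 6*(-(s + s)) = 6*(-2*s) = -12*s)
t(O, p) = 20 (t(O, p) = -10*(-2) = 20)
N = -10/3 (N = -4/3 + (-12*(-1))/(((1*(-3))*2)) = -4*⅓ + 12/((-3*2)) = -4/3 + 12/(-6) = -4/3 + 12*(-⅙) = -4/3 - 2 = -10/3 ≈ -3.3333)
(t(-4, -2) + N)² = (20 - 10/3)² = (50/3)² = 2500/9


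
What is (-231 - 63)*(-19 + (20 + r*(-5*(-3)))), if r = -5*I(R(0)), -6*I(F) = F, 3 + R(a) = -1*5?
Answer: 29106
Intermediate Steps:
R(a) = -8 (R(a) = -3 - 1*5 = -3 - 5 = -8)
I(F) = -F/6
r = -20/3 (r = -(-5)*(-8)/6 = -5*4/3 = -20/3 ≈ -6.6667)
(-231 - 63)*(-19 + (20 + r*(-5*(-3)))) = (-231 - 63)*(-19 + (20 - (-100)*(-3)/3)) = -294*(-19 + (20 - 20/3*15)) = -294*(-19 + (20 - 100)) = -294*(-19 - 80) = -294*(-99) = 29106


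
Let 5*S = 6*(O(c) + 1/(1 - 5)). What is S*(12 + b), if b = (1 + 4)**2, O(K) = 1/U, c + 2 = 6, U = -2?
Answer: -333/10 ≈ -33.300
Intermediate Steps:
c = 4 (c = -2 + 6 = 4)
O(K) = -1/2 (O(K) = 1/(-2) = -1/2)
b = 25 (b = 5**2 = 25)
S = -9/10 (S = (6*(-1/2 + 1/(1 - 5)))/5 = (6*(-1/2 + 1/(-4)))/5 = (6*(-1/2 - 1/4))/5 = (6*(-3/4))/5 = (1/5)*(-9/2) = -9/10 ≈ -0.90000)
S*(12 + b) = -9*(12 + 25)/10 = -9/10*37 = -333/10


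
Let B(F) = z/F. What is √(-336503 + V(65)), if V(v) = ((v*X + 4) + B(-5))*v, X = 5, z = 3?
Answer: I*√315157 ≈ 561.39*I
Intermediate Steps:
B(F) = 3/F
V(v) = v*(17/5 + 5*v) (V(v) = ((v*5 + 4) + 3/(-5))*v = ((5*v + 4) + 3*(-⅕))*v = ((4 + 5*v) - ⅗)*v = (17/5 + 5*v)*v = v*(17/5 + 5*v))
√(-336503 + V(65)) = √(-336503 + (⅕)*65*(17 + 25*65)) = √(-336503 + (⅕)*65*(17 + 1625)) = √(-336503 + (⅕)*65*1642) = √(-336503 + 21346) = √(-315157) = I*√315157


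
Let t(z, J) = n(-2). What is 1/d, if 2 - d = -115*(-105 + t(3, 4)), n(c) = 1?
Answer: -1/11958 ≈ -8.3626e-5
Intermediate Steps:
t(z, J) = 1
d = -11958 (d = 2 - (-115)*(-105 + 1) = 2 - (-115)*(-104) = 2 - 1*11960 = 2 - 11960 = -11958)
1/d = 1/(-11958) = -1/11958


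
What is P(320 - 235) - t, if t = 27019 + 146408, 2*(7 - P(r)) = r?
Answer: -346925/2 ≈ -1.7346e+5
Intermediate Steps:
P(r) = 7 - r/2
t = 173427
P(320 - 235) - t = (7 - (320 - 235)/2) - 1*173427 = (7 - ½*85) - 173427 = (7 - 85/2) - 173427 = -71/2 - 173427 = -346925/2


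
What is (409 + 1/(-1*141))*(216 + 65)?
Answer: 16204708/141 ≈ 1.1493e+5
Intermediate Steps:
(409 + 1/(-1*141))*(216 + 65) = (409 + 1/(-141))*281 = (409 - 1/141)*281 = (57668/141)*281 = 16204708/141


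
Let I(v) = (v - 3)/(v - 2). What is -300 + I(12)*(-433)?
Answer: -6897/10 ≈ -689.70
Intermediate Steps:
I(v) = (-3 + v)/(-2 + v)
-300 + I(12)*(-433) = -300 + ((-3 + 12)/(-2 + 12))*(-433) = -300 + (9/10)*(-433) = -300 - 3897/10 = -6897/10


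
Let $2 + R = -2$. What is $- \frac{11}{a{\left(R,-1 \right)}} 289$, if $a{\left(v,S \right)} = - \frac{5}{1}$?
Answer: $\frac{3179}{5} \approx 635.8$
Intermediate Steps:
$R = -4$ ($R = -2 - 2 = -4$)
$a{\left(v,S \right)} = -5$ ($a{\left(v,S \right)} = \left(-5\right) 1 = -5$)
$- \frac{11}{a{\left(R,-1 \right)}} 289 = - \frac{11}{-5} \cdot 289 = \left(-11\right) \left(- \frac{1}{5}\right) 289 = \frac{11}{5} \cdot 289 = \frac{3179}{5}$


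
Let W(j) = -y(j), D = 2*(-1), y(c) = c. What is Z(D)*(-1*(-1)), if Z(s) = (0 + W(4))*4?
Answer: -16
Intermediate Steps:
D = -2
W(j) = -j
Z(s) = -16 (Z(s) = (0 - 1*4)*4 = (0 - 4)*4 = -4*4 = -16)
Z(D)*(-1*(-1)) = -(-16)*(-1) = -16*1 = -16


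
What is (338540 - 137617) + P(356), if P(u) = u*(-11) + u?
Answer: 197363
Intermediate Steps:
P(u) = -10*u (P(u) = -11*u + u = -10*u)
(338540 - 137617) + P(356) = (338540 - 137617) - 10*356 = 200923 - 3560 = 197363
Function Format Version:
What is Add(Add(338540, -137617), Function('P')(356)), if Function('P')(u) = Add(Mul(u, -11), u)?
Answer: 197363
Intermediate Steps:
Function('P')(u) = Mul(-10, u) (Function('P')(u) = Add(Mul(-11, u), u) = Mul(-10, u))
Add(Add(338540, -137617), Function('P')(356)) = Add(Add(338540, -137617), Mul(-10, 356)) = Add(200923, -3560) = 197363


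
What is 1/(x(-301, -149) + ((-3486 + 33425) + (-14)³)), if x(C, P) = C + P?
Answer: 1/26745 ≈ 3.7390e-5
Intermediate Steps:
1/(x(-301, -149) + ((-3486 + 33425) + (-14)³)) = 1/((-301 - 149) + ((-3486 + 33425) + (-14)³)) = 1/(-450 + (29939 - 2744)) = 1/(-450 + 27195) = 1/26745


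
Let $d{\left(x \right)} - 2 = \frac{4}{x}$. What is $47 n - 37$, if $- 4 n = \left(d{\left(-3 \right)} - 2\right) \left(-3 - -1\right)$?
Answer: $- \frac{205}{3} \approx -68.333$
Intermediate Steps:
$d{\left(x \right)} = 2 + \frac{4}{x}$
$n = - \frac{2}{3}$ ($n = - \frac{\left(\left(2 + \frac{4}{-3}\right) - 2\right) \left(-3 - -1\right)}{4} = - \frac{\left(\left(2 + 4 \left(- \frac{1}{3}\right)\right) - 2\right) \left(-3 + 1\right)}{4} = - \frac{\left(\left(2 - \frac{4}{3}\right) - 2\right) \left(-2\right)}{4} = - \frac{\left(\frac{2}{3} - 2\right) \left(-2\right)}{4} = - \frac{\left(- \frac{4}{3}\right) \left(-2\right)}{4} = \left(- \frac{1}{4}\right) \frac{8}{3} = - \frac{2}{3} \approx -0.66667$)
$47 n - 37 = 47 \left(- \frac{2}{3}\right) - 37 = - \frac{94}{3} - 37 = - \frac{205}{3}$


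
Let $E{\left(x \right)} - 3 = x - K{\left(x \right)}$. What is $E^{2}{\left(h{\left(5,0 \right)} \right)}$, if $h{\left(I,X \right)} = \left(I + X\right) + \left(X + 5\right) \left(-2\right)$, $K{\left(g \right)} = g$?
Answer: $9$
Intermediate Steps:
$h{\left(I,X \right)} = -10 + I - X$ ($h{\left(I,X \right)} = \left(I + X\right) + \left(5 + X\right) \left(-2\right) = \left(I + X\right) - \left(10 + 2 X\right) = -10 + I - X$)
$E{\left(x \right)} = 3$ ($E{\left(x \right)} = 3 + \left(x - x\right) = 3 + 0 = 3$)
$E^{2}{\left(h{\left(5,0 \right)} \right)} = 3^{2} = 9$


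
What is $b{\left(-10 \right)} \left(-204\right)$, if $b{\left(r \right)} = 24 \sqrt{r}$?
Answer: $- 4896 i \sqrt{10} \approx - 15483.0 i$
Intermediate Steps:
$b{\left(-10 \right)} \left(-204\right) = 24 \sqrt{-10} \left(-204\right) = 24 i \sqrt{10} \left(-204\right) = - 4896 i \sqrt{10}$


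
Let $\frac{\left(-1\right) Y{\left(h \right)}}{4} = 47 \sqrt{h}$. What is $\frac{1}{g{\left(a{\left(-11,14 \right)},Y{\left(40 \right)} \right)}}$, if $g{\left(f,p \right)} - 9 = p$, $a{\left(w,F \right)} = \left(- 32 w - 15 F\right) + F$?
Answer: $- \frac{9}{1413679} - \frac{376 \sqrt{10}}{1413679} \approx -0.00084745$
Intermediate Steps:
$a{\left(w,F \right)} = - 32 w - 14 F$
$Y{\left(h \right)} = - 188 \sqrt{h}$ ($Y{\left(h \right)} = - 4 \cdot 47 \sqrt{h} = - 188 \sqrt{h}$)
$g{\left(f,p \right)} = 9 + p$
$\frac{1}{g{\left(a{\left(-11,14 \right)},Y{\left(40 \right)} \right)}} = \frac{1}{9 - 188 \sqrt{40}} = \frac{1}{9 - 188 \cdot 2 \sqrt{10}} = \frac{1}{9 - 376 \sqrt{10}}$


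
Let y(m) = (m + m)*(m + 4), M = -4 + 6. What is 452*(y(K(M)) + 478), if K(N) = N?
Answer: 226904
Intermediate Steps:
M = 2
y(m) = 2*m*(4 + m) (y(m) = (2*m)*(4 + m) = 2*m*(4 + m))
452*(y(K(M)) + 478) = 452*(2*2*(4 + 2) + 478) = 452*(2*2*6 + 478) = 452*(24 + 478) = 452*502 = 226904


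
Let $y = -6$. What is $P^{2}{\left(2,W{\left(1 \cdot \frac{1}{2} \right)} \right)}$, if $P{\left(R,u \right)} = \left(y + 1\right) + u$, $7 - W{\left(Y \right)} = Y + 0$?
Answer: $\frac{9}{4} \approx 2.25$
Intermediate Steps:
$W{\left(Y \right)} = 7 - Y$ ($W{\left(Y \right)} = 7 - \left(Y + 0\right) = 7 - Y$)
$P{\left(R,u \right)} = -5 + u$ ($P{\left(R,u \right)} = \left(-6 + 1\right) + u = -5 + u$)
$P^{2}{\left(2,W{\left(1 \cdot \frac{1}{2} \right)} \right)} = \left(-5 + \left(7 - 1 \cdot \frac{1}{2}\right)\right)^{2} = \left(-5 + \left(7 - \frac{1}{2}\right)\right)^{2} = \left(-5 + \frac{13}{2}\right)^{2} = \left(\frac{3}{2}\right)^{2} = \frac{9}{4}$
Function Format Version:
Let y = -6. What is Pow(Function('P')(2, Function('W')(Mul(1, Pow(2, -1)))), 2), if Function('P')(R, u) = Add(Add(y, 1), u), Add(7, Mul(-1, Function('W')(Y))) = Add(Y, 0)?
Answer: Rational(9, 4) ≈ 2.2500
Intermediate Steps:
Function('W')(Y) = Add(7, Mul(-1, Y)) (Function('W')(Y) = Add(7, Mul(-1, Add(Y, 0))) = Add(7, Mul(-1, Y)))
Function('P')(R, u) = Add(-5, u) (Function('P')(R, u) = Add(Add(-6, 1), u) = Add(-5, u))
Pow(Function('P')(2, Function('W')(Mul(1, Pow(2, -1)))), 2) = Pow(Add(-5, Add(7, Mul(-1, Mul(1, Pow(2, -1))))), 2) = Pow(Add(-5, Add(7, Mul(-1, Mul(1, Rational(1, 2))))), 2) = Pow(Add(-5, Add(7, Mul(-1, Rational(1, 2)))), 2) = Pow(Add(-5, Add(7, Rational(-1, 2))), 2) = Pow(Add(-5, Rational(13, 2)), 2) = Pow(Rational(3, 2), 2) = Rational(9, 4)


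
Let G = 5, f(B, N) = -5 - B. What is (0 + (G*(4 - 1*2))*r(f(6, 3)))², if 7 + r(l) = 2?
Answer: 2500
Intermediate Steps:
r(l) = -5 (r(l) = -7 + 2 = -5)
(0 + (G*(4 - 1*2))*r(f(6, 3)))² = (0 + (5*(4 - 1*2))*(-5))² = (0 + (5*(4 - 2))*(-5))² = (0 + (5*2)*(-5))² = (0 + 10*(-5))² = (0 - 50)² = (-50)² = 2500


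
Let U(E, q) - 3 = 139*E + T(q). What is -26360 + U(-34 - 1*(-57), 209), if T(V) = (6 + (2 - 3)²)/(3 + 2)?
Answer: -115793/5 ≈ -23159.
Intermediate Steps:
T(V) = 7/5 (T(V) = (6 + (-1)²)/5 = (6 + 1)*(⅕) = 7*(⅕) = 7/5)
U(E, q) = 22/5 + 139*E (U(E, q) = 3 + (139*E + 7/5) = 3 + (7/5 + 139*E) = 22/5 + 139*E)
-26360 + U(-34 - 1*(-57), 209) = -26360 + (22/5 + 139*(-34 - 1*(-57))) = -26360 + (22/5 + 139*(-34 + 57)) = -26360 + (22/5 + 139*23) = -26360 + (22/5 + 3197) = -26360 + 16007/5 = -115793/5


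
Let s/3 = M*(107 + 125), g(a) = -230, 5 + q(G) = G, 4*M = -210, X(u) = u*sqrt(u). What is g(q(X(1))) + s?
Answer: -36770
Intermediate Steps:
X(u) = u**(3/2)
M = -105/2 (M = (1/4)*(-210) = -105/2 ≈ -52.500)
q(G) = -5 + G
s = -36540 (s = 3*(-105*(107 + 125)/2) = 3*(-105/2*232) = 3*(-12180) = -36540)
g(q(X(1))) + s = -230 - 36540 = -36770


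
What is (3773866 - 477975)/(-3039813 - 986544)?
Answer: -3295891/4026357 ≈ -0.81858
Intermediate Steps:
(3773866 - 477975)/(-3039813 - 986544) = 3295891/(-4026357) = 3295891*(-1/4026357) = -3295891/4026357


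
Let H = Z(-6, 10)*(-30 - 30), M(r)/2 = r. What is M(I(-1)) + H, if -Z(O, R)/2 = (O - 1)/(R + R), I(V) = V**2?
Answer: -40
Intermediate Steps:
M(r) = 2*r
Z(O, R) = -(-1 + O)/R (Z(O, R) = -2*(O - 1)/(R + R) = -2*(-1 + O)/(2*R) = -2*(-1 + O)*1/(2*R) = -(-1 + O)/R)
H = -42 (H = ((1 - 1*(-6))/10)*(-30 - 30) = ((1 + 6)/10)*(-60) = ((1/10)*7)*(-60) = (7/10)*(-60) = -42)
M(I(-1)) + H = 2*(-1)**2 - 42 = 2*1 - 42 = 2 - 42 = -40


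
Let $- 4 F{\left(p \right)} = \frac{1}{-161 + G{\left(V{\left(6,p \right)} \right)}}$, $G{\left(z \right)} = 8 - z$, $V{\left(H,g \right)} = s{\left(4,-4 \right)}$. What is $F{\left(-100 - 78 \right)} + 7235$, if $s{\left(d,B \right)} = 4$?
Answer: $\frac{4543581}{628} \approx 7235.0$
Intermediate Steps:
$V{\left(H,g \right)} = 4$
$F{\left(p \right)} = \frac{1}{628}$ ($F{\left(p \right)} = - \frac{1}{4 \left(-161 + \left(8 - 4\right)\right)} = - \frac{1}{4 \left(-161 + 4\right)} = - \frac{1}{4 \left(-157\right)} = \left(- \frac{1}{4}\right) \left(- \frac{1}{157}\right) = \frac{1}{628}$)
$F{\left(-100 - 78 \right)} + 7235 = \frac{1}{628} + 7235 = \frac{4543581}{628}$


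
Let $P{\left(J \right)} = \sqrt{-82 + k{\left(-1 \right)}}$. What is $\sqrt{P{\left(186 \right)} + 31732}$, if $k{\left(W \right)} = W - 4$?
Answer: $\sqrt{31732 + i \sqrt{87}} \approx 178.13 + 0.026 i$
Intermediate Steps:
$k{\left(W \right)} = -4 + W$ ($k{\left(W \right)} = W - 4 = -4 + W$)
$P{\left(J \right)} = i \sqrt{87}$ ($P{\left(J \right)} = \sqrt{-82 - 5} = \sqrt{-87} = i \sqrt{87}$)
$\sqrt{P{\left(186 \right)} + 31732} = \sqrt{i \sqrt{87} + 31732} = \sqrt{31732 + i \sqrt{87}}$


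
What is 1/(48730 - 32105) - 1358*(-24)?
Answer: 541842001/16625 ≈ 32592.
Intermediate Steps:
1/(48730 - 32105) - 1358*(-24) = 1/16625 + 32592 = 541842001/16625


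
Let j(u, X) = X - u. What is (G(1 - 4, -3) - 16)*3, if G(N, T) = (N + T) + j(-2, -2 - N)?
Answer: -57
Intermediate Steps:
G(N, T) = T (G(N, T) = (N + T) + ((-2 - N) - 1*(-2)) = (N + T) + ((-2 - N) + 2) = (N + T) - N = T)
(G(1 - 4, -3) - 16)*3 = (-3 - 16)*3 = -19*3 = -57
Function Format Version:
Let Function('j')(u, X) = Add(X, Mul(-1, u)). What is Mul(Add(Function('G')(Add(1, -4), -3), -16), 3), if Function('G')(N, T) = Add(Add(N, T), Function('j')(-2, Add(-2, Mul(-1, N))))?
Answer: -57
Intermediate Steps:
Function('G')(N, T) = T (Function('G')(N, T) = Add(Add(N, T), Add(Add(-2, Mul(-1, N)), Mul(-1, -2))) = Add(Add(N, T), Add(Add(-2, Mul(-1, N)), 2)) = Add(Add(N, T), Mul(-1, N)) = T)
Mul(Add(Function('G')(Add(1, -4), -3), -16), 3) = Mul(Add(-3, -16), 3) = Mul(-19, 3) = -57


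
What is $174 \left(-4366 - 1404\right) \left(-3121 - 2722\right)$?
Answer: $5866255140$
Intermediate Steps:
$174 \left(-4366 - 1404\right) \left(-3121 - 2722\right) = 174 \left(\left(-5770\right) \left(-5843\right)\right) = 174 \cdot 33714110 = 5866255140$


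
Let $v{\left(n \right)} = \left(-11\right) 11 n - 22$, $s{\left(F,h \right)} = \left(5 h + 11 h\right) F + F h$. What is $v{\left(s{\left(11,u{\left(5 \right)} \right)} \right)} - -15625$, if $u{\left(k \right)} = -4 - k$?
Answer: $219246$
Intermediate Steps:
$s{\left(F,h \right)} = 17 F h$ ($s{\left(F,h \right)} = 16 h F + F h = 16 F h + F h = 17 F h$)
$v{\left(n \right)} = -22 - 121 n$ ($v{\left(n \right)} = - 121 n - 22 = -22 - 121 n$)
$v{\left(s{\left(11,u{\left(5 \right)} \right)} \right)} - -15625 = \left(-22 - 121 \cdot 17 \cdot 11 \left(-4 - 5\right)\right) - -15625 = \left(-22 - 121 \cdot 17 \cdot 11 \left(-4 - 5\right)\right) + 15625 = \left(-22 - 121 \cdot 17 \cdot 11 \left(-9\right)\right) + 15625 = \left(-22 - -203643\right) + 15625 = \left(-22 + 203643\right) + 15625 = 203621 + 15625 = 219246$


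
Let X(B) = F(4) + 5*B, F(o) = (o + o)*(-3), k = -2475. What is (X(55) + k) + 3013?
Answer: 789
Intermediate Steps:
F(o) = -6*o (F(o) = (2*o)*(-3) = -6*o)
X(B) = -24 + 5*B (X(B) = -6*4 + 5*B = -24 + 5*B)
(X(55) + k) + 3013 = ((-24 + 5*55) - 2475) + 3013 = ((-24 + 275) - 2475) + 3013 = (251 - 2475) + 3013 = -2224 + 3013 = 789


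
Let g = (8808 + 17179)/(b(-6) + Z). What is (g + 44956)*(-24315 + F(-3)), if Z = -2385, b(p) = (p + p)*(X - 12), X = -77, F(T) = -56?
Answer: -1442301735115/1317 ≈ -1.0951e+9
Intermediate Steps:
b(p) = -178*p (b(p) = (p + p)*(-77 - 12) = (2*p)*(-89) = -178*p)
g = -25987/1317 (g = (8808 + 17179)/(-178*(-6) - 2385) = 25987/(1068 - 2385) = 25987/(-1317) = 25987*(-1/1317) = -25987/1317 ≈ -19.732)
(g + 44956)*(-24315 + F(-3)) = (-25987/1317 + 44956)*(-24315 - 56) = (59181065/1317)*(-24371) = -1442301735115/1317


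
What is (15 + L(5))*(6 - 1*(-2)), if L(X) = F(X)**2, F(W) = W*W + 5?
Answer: 7320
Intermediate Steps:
F(W) = 5 + W**2 (F(W) = W**2 + 5 = 5 + W**2)
L(X) = (5 + X**2)**2
(15 + L(5))*(6 - 1*(-2)) = (15 + (5 + 5**2)**2)*(6 - 1*(-2)) = (15 + (5 + 25)**2)*(6 + 2) = (15 + 30**2)*8 = (15 + 900)*8 = 915*8 = 7320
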